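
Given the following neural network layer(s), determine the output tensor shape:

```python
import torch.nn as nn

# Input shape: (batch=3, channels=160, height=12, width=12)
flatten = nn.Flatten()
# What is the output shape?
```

Input: (3, 160, 12, 12) -> Output: (3, 23040)

Answer: (3, 23040)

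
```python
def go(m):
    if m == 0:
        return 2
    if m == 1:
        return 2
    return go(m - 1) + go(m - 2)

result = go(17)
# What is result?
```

Build up from base cases: go(0)=2, go(1)=2, go(2)=4, go(3)=6, go(4)=10, go(5)=16, go(6)=26, ..., go(17)=5168

Answer: 5168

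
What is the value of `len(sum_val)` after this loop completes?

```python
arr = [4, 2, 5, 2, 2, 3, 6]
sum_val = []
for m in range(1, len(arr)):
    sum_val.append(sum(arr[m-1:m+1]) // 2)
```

Number of 2-element averages
`sum_val` takes the values: [] → [3] → [3, 3] → [3, 3, 3] → [3, 3, 3, 2] → [3, 3, 3, 2, 2] → [3, 3, 3, 2, 2, 4]
So `len(sum_val)` = 6

Answer: 6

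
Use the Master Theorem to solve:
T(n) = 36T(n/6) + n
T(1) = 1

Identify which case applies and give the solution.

a=36, b=6, f(n)=n. log_6(36) = 2. Since c=1 < 2, Case 1 applies: T(n) = Θ(n^log_b(a)) = O(n^2).

Answer: O(n^2) - Case 1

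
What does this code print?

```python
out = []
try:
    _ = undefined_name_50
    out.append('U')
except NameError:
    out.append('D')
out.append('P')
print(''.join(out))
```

Execution trace: 'D' (except NameError) → 'P' (after the try/except). Output: DP

Answer: DP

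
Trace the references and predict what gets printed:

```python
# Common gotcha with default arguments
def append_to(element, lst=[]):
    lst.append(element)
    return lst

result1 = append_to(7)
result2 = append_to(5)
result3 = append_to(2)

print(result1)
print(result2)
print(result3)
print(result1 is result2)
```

Key concept: mutable default argument gotcha.
Step by step:
`result1 = append_to(7)` → result1 = [7]
`result2 = append_to(5)` → result1 = [7, 5] (same object as result2); result2 = [7, 5] (same object as result1)
`result3 = append_to(2)` → result1 = [7, 5, 2] (same object as result2, result3); result2 = [7, 5, 2] (same object as result1, result3); result3 = [7, 5, 2] (same object as result1, result2)
`print(result1)` → prints [7, 5, 2]
`print(result2)` → prints [7, 5, 2]
`print(result3)` → prints [7, 5, 2]
`print(result1 is result2)` → prints True

Answer:
[7, 5, 2]
[7, 5, 2]
[7, 5, 2]
True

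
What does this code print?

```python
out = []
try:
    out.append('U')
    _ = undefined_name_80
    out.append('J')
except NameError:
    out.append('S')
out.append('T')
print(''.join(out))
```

Execution trace: 'U' (try body) → 'S' (except NameError) → 'T' (after the try/except). Output: UST

Answer: UST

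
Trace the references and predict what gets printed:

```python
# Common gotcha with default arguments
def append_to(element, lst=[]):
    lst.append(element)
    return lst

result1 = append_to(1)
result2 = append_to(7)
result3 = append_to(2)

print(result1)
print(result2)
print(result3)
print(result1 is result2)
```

Key concept: mutable default argument gotcha.
Step by step:
`result1 = append_to(1)` → result1 = [1]
`result2 = append_to(7)` → result1 = [1, 7] (same object as result2); result2 = [1, 7] (same object as result1)
`result3 = append_to(2)` → result1 = [1, 7, 2] (same object as result2, result3); result2 = [1, 7, 2] (same object as result1, result3); result3 = [1, 7, 2] (same object as result1, result2)
`print(result1)` → prints [1, 7, 2]
`print(result2)` → prints [1, 7, 2]
`print(result3)` → prints [1, 7, 2]
`print(result1 is result2)` → prints True

Answer:
[1, 7, 2]
[1, 7, 2]
[1, 7, 2]
True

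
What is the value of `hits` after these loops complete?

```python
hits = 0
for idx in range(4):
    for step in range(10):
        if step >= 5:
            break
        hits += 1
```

Inner breaks at 5, outer runs 4 times
`hits` takes the values: 0 → 1 → 2 → 3 → 4 → 5 → 6 → 7 → 8 → 9 → 10 → 11 → 12 → 13 → 14 → 15 → 16 → 17 → 18 → 19 → 20

Answer: 20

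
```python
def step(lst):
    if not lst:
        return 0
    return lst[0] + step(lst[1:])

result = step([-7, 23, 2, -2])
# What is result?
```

(-7) + 23 + 2 + (-2) + 0 = 16

Answer: 16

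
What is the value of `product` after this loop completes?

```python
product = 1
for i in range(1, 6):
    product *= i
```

5! = 120
`product` takes the values: 1 → 2 → 6 → 24 → 120

Answer: 120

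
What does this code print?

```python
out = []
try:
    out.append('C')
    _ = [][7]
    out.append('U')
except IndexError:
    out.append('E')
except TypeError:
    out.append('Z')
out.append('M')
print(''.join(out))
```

Execution trace: 'C' (try body) → 'E' (except IndexError) → 'M' (after the try/except). Output: CEM

Answer: CEM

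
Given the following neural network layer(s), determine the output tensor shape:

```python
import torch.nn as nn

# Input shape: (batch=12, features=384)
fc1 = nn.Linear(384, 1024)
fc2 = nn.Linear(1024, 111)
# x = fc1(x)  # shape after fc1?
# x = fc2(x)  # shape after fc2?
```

Input: (12, 384) -> after fc1: (12, 1024) -> Output: (12, 111)

Answer: (12, 111)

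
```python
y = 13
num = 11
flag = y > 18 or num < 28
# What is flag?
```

Trace:
`y = 13` → y = 13
`num = 11` → num = 11
`flag = y > 18 or num < 28` → flag = True
So flag = True

Answer: True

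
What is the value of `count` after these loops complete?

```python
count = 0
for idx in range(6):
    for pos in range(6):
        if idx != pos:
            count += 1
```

6² - 6 (exclude diagonal)
`count` takes the values: 0 → 1 → 2 → 3 → 4 → 5 → 6 → 7 → 8 → 9 → 10 → 11 → 12 → 13 → 14 → 15 → 16 → 17 → 18 → 19 → 20 → 21 → 22 → 23 → 24 → 25 → 26 → 27 → 28 → 29 → 30

Answer: 30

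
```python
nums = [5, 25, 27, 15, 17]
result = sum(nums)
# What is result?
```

Trace:
`nums = [5, 25, 27, 15, 17]` → nums = [5, 25, 27, 15, 17]
`result = sum(nums)` → result = 89
So result = 89

Answer: 89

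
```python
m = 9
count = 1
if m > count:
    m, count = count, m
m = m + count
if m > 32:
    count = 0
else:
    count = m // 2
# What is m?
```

Trace:
`m = 9` → m = 9
`count = 1` → count = 1
`if m > count: ...` → m > count is True → m = 1; count = 9
`m = m + count` → m = 10
`if m > 32: ...` → m > 32 is False, take else branch → count = 5
So m = 10

Answer: 10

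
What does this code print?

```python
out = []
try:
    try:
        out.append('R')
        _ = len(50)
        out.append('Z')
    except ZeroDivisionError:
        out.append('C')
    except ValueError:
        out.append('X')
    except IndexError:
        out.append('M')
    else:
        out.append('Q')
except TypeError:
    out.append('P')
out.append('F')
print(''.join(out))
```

Execution trace: 'R' (try body) → 'P' (outer except TypeError) → 'F' (after the try/except). Output: RPF

Answer: RPF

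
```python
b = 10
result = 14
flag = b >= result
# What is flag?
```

Trace:
`b = 10` → b = 10
`result = 14` → result = 14
`flag = b >= result` → flag = False
So flag = False

Answer: False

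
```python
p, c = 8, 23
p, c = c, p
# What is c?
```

Trace:
`p, c = 8, 23` → p = 8; c = 23
`p, c = c, p` → p = 23; c = 8
So c = 8

Answer: 8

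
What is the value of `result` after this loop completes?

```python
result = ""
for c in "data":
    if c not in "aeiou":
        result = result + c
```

Remove vowels from 'data'
`result` takes the values: "" → "d" → "dt"

Answer: "dt"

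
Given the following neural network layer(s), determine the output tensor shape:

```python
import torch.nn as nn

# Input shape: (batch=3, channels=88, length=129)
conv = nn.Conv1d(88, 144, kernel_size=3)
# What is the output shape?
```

Input: (3, 88, 129) -> Output: (3, 144, 127)

Answer: (3, 144, 127)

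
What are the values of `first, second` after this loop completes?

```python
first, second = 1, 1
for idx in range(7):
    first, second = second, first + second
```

Fibonacci: after 7 iterations
`first, second` takes the values: (1, 1) → (1, 2) → (2, 3) → (3, 5) → (5, 8) → (8, 13) → (13, 21) → (21, 34)

Answer: 21, 34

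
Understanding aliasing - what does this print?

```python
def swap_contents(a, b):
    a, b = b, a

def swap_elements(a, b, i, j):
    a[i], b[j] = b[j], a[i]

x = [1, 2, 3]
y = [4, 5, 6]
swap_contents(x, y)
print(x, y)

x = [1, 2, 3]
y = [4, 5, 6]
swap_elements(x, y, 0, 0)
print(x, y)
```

Key concept: parameter rebinding vs mutation.
Step by step:
`x = [1, 2, 3]` → x = [1, 2, 3]
`y = [4, 5, 6]` → y = [4, 5, 6]
`swap_contents(x, y)` → no visible change to tracked variables
`print(x, y)` → prints [1, 2, 3] [4, 5, 6]
`x = [1, 2, 3]` → x = [1, 2, 3]
`y = [4, 5, 6]` → y = [4, 5, 6]
`swap_elements(x, y, 0, 0)` → x = [4, 2, 3]; y = [1, 5, 6]
`print(x, y)` → prints [4, 2, 3] [1, 5, 6]

Answer:
[1, 2, 3] [4, 5, 6]
[4, 2, 3] [1, 5, 6]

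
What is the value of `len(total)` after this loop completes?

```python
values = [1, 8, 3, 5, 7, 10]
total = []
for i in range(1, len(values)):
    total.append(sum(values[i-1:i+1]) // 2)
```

Number of 2-element averages
`total` takes the values: [] → [4] → [4, 5] → [4, 5, 4] → [4, 5, 4, 6] → [4, 5, 4, 6, 8]
So `len(total)` = 5

Answer: 5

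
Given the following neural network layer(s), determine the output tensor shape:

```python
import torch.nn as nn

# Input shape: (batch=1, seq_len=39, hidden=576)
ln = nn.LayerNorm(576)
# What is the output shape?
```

Input: (1, 39, 576) -> Output: (1, 39, 576)

Answer: (1, 39, 576)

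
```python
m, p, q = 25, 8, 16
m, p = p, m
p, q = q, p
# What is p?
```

Trace:
`m, p, q = 25, 8, 16` → m = 25; p = 8; q = 16
`m, p = p, m` → m = 8; p = 25
`p, q = q, p` → p = 16; q = 25
So p = 16

Answer: 16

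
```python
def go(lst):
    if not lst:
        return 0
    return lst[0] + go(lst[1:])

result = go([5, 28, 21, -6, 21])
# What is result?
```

5 + 28 + 21 + (-6) + 21 + 0 = 69

Answer: 69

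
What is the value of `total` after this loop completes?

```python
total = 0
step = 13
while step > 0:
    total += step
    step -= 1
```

Sum 13 down to 1
`total` takes the values: 0 → 13 → 25 → 36 → 46 → 55 → 63 → 70 → 76 → 81 → 85 → 88 → 90 → 91

Answer: 91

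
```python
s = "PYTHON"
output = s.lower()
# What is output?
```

Trace:
`s = "PYTHON"` → s = 'PYTHON'
`output = s.lower()` → output = 'python'
So output = 'python'

Answer: 'python'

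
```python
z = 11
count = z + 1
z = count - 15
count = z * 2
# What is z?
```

Trace:
`z = 11` → z = 11
`count = z + 1` → count = 12
`z = count - 15` → z = -3
`count = z * 2` → count = -6
So z = -3

Answer: -3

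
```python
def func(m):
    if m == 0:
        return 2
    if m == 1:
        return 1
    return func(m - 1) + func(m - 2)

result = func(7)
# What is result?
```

Build up from base cases: func(0)=2, func(1)=1, func(2)=3, func(3)=4, func(4)=7, func(5)=11, func(6)=18, ..., func(7)=29

Answer: 29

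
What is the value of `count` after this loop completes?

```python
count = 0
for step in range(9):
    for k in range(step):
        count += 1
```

Triangle number: 0+1+2+...+8
`count` takes the values: 0 → 1 → 2 → 3 → 4 → 5 → 6 → 7 → 8 → 9 → 10 → 11 → 12 → 13 → 14 → 15 → 16 → 17 → 18 → 19 → 20 → 21 → 22 → 23 → 24 → 25 → 26 → 27 → 28 → 29 → 30 → 31 → 32 → 33 → 34 → 35 → 36

Answer: 36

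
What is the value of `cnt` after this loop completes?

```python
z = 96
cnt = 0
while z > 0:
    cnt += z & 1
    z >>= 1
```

Count set bits in 96 (binary: 0b1100000)
`cnt` takes the values: 0 → 1 → 2

Answer: 2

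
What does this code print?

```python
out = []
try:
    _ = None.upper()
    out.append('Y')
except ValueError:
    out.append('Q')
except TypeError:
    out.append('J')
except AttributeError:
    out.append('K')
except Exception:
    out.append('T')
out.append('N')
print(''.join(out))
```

Execution trace: 'K' (except AttributeError) → 'N' (after the try/except). Output: KN

Answer: KN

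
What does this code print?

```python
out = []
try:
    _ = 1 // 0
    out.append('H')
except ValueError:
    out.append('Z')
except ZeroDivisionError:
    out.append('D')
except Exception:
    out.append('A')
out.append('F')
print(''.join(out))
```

Execution trace: 'D' (except ZeroDivisionError) → 'F' (after the try/except). Output: DF

Answer: DF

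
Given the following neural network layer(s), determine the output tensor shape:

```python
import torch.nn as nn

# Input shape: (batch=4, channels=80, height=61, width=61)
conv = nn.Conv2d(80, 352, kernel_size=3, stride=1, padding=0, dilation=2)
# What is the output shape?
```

Input: (4, 80, 61, 61) -> Output: (4, 352, 57, 57)

Answer: (4, 352, 57, 57)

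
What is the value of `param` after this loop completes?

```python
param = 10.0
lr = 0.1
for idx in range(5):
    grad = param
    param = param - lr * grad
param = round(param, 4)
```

Gradient descent: w = 10.0 * (1 - 0.1)^5
`param` takes the values: 10.0 → 9.0 → 8.1 → 7.29 → 6.561 → 5.9049

Answer: 5.9049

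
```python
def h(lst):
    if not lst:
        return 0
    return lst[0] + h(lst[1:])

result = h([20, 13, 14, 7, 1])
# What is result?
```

20 + 13 + 14 + 7 + 1 + 0 = 55

Answer: 55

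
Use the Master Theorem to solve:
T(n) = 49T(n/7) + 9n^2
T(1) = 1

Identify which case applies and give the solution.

a=49, b=7, f(n)=9n^2. log_7(49) = 2. Since c=2 = 2, Case 2 applies: T(n) = Θ(n^log_b(a) · log n) = O(n^2 log n).

Answer: O(n^2 log n) - Case 2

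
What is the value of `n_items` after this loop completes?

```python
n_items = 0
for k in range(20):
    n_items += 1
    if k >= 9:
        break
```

Loop breaks when k reaches 9, n_items is 10
`n_items` takes the values: 0 → 1 → 2 → 3 → 4 → 5 → 6 → 7 → 8 → 9 → 10

Answer: 10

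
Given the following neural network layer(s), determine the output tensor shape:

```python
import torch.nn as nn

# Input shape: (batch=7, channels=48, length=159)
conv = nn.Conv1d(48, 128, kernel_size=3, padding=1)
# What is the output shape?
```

Input: (7, 48, 159) -> Output: (7, 128, 159)

Answer: (7, 128, 159)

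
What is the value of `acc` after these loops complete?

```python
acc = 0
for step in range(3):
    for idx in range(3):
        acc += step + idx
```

Sum of all step+idx for step,idx in 3x3
`acc` takes the values: 0 → 1 → 3 → 4 → 6 → 9 → 11 → 14 → 18

Answer: 18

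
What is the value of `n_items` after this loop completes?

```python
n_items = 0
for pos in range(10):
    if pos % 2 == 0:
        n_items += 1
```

Count numbers divisible by 2 in range(10)
`n_items` takes the values: 0 → 1 → 2 → 3 → 4 → 5

Answer: 5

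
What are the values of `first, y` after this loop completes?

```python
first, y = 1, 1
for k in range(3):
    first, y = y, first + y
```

Fibonacci: after 3 iterations
`first, y` takes the values: (1, 1) → (1, 2) → (2, 3) → (3, 5)

Answer: 3, 5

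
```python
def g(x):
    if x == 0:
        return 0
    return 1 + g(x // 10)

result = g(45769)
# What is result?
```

Count of digits of 45769: 5

Answer: 5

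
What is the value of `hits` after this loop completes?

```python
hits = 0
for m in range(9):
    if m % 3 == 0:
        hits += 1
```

Count numbers divisible by 3 in range(9)
`hits` takes the values: 0 → 1 → 2 → 3

Answer: 3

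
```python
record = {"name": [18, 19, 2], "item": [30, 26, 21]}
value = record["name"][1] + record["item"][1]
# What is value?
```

Trace:
`record = {"name": [18, 19, 2], "item": [30, 26, 21]}` → record = {'name': [18, 19, 2], 'item': [30, 26, 21]}
`value = record["name"][1] + record["item"][1]` → value = 45
So value = 45

Answer: 45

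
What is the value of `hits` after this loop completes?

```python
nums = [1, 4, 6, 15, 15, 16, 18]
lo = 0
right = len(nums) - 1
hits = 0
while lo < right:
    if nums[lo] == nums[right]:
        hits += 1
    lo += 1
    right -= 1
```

Count matching pairs from ends
`hits` takes the values: 0

Answer: 0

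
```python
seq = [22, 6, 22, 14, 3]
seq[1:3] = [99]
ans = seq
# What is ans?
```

Trace:
`seq = [22, 6, 22, 14, 3]` → seq = [22, 6, 22, 14, 3]
`seq[1:3] = [99]` → seq = [22, 99, 14, 3]
`ans = seq` → ans = [22, 99, 14, 3]
So ans = [22, 99, 14, 3]

Answer: [22, 99, 14, 3]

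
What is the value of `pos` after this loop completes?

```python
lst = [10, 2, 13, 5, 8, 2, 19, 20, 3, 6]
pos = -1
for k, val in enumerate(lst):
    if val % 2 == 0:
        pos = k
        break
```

First even number index in [10, 2, 13, 5, 8, 2, 19, 20, 3, 6]
`pos` takes the values: -1 → 0

Answer: 0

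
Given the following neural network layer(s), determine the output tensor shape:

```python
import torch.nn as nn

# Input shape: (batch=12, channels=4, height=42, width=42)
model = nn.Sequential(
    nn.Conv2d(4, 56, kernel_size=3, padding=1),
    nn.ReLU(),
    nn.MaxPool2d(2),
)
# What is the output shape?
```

Input: (12, 4, 42, 42) -> after Conv2d: (12, 56, 42, 42) -> after ReLU: (12, 56, 42, 42) -> Output: (12, 56, 21, 21)

Answer: (12, 56, 21, 21)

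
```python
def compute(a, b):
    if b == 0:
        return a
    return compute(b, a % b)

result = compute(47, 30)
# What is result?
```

compute(47, 30) -> compute(30, 17) -> compute(17, 13) -> compute(13, 4) -> compute(4, 1) -> compute(1, 0) -> 1

Answer: 1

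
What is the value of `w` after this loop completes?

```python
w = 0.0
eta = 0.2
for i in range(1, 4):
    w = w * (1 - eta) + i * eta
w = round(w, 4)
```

Moving average with lr=0.2
`w` takes the values: 0.0 → 0.2 → 0.56 → 1.048

Answer: 1.048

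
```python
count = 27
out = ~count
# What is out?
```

Trace:
`count = 27` → count = 27
`out = ~count` → out = -28
So out = -28

Answer: -28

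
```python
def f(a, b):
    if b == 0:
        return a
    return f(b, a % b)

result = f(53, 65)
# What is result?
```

f(53, 65) -> f(65, 53) -> f(53, 12) -> f(12, 5) -> f(5, 2) -> f(2, 1) -> f(1, 0) -> 1

Answer: 1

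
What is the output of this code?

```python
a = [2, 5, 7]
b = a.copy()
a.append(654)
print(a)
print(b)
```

Key concept: list.copy() creates independent copy.
Step by step:
`a = [2, 5, 7]` → a = [2, 5, 7]
`b = a.copy()` → b = [2, 5, 7]
`a.append(654)` → a = [2, 5, 7, 654]
`print(a)` → prints [2, 5, 7, 654]
`print(b)` → prints [2, 5, 7]

Answer:
[2, 5, 7, 654]
[2, 5, 7]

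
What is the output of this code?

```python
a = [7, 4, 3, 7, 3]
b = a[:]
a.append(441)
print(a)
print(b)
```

Key concept: slice [:] creates copy.
Step by step:
`a = [7, 4, 3, 7, 3]` → a = [7, 4, 3, 7, 3]
`b = a[:]` → b = [7, 4, 3, 7, 3]
`a.append(441)` → a = [7, 4, 3, 7, 3, 441]
`print(a)` → prints [7, 4, 3, 7, 3, 441]
`print(b)` → prints [7, 4, 3, 7, 3]

Answer:
[7, 4, 3, 7, 3, 441]
[7, 4, 3, 7, 3]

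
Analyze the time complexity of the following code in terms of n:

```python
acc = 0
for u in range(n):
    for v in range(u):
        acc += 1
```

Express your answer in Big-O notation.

Each loop level contributes: n × n. Multiplying the contributions gives O(n^2).

Answer: O(n^2)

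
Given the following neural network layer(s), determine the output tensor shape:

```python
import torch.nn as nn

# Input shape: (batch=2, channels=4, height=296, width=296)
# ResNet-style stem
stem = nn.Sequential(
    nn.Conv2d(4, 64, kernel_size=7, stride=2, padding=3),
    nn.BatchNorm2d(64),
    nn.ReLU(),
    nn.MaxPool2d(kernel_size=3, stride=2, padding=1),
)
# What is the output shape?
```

Input: (2, 4, 296, 296) -> after Conv2d 7x7 stride=2: (2, 64, 148, 148) -> Output: (2, 64, 74, 74)

Answer: (2, 64, 74, 74)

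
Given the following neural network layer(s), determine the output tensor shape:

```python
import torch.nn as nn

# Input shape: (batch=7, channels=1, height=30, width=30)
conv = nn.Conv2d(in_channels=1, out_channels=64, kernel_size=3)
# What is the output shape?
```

Input: (7, 1, 30, 30) -> Output: (7, 64, 28, 28)

Answer: (7, 64, 28, 28)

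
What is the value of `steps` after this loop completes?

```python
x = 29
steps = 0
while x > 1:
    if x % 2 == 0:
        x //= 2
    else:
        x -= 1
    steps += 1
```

Steps to reduce 29 to 1
`steps` takes the values: 0 → 1 → 2 → 3 → 4 → 5 → 6 → 7

Answer: 7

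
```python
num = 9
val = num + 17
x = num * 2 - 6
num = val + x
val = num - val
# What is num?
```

Trace:
`num = 9` → num = 9
`val = num + 17` → val = 26
`x = num * 2 - 6` → x = 12
`num = val + x` → num = 38
`val = num - val` → val = 12
So num = 38

Answer: 38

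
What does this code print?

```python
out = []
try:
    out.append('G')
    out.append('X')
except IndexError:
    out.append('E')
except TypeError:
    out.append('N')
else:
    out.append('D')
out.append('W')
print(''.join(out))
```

Execution trace: 'G' (try body) → 'X' (try body, no exception) → 'D' (else) → 'W' (after the try/except). Output: GXDW

Answer: GXDW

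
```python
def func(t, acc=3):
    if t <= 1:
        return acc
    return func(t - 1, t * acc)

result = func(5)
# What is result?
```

Accumulator trace (n, acc): (5, 3) -> (4, 15) -> (3, 60) -> (2, 180) -> (1, 360) -> return 360

Answer: 360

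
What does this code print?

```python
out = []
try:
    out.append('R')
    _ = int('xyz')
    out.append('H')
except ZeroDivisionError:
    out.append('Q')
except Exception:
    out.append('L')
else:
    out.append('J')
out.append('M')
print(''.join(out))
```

Execution trace: 'R' (try body) → 'L' (except Exception) → 'M' (after the try/except). Output: RLM

Answer: RLM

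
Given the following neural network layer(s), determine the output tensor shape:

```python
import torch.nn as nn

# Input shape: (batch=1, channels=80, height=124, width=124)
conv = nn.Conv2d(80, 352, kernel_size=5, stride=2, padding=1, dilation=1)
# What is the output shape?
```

Input: (1, 80, 124, 124) -> Output: (1, 352, 61, 61)

Answer: (1, 352, 61, 61)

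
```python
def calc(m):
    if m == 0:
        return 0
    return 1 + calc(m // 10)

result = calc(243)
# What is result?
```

Count of digits of 243: 3

Answer: 3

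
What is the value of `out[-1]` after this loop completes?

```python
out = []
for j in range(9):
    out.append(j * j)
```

Last element of squares 0 to 8
`out` takes the values: [] → [0] → [0, 1] → [0, 1, 4] → [0, 1, 4, 9] → [0, 1, 4, 9, 16] → [0, 1, 4, 9, 16, 25] → [0, 1, 4, 9, 16, 25, 36] → [0, 1, 4, 9, 16, 25, 36, 49] → [0, 1, 4, 9, 16, 25, 36, 49, 64]
So `out[-1]` = 64

Answer: 64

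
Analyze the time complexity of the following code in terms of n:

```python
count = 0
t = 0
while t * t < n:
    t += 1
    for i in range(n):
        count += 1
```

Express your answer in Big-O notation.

Each loop level contributes: √n × n. Multiplying the contributions gives O(n√n).

Answer: O(n√n)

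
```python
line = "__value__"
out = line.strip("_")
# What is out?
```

Trace:
`line = "__value__"` → line = '__value__'
`out = line.strip("_")` → out = 'value'
So out = 'value'

Answer: 'value'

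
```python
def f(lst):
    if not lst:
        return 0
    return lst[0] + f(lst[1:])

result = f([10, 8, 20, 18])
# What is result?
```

10 + 8 + 20 + 18 + 0 = 56

Answer: 56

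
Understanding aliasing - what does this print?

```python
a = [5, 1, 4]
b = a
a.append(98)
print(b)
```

Key concept: basic list aliasing.
Step by step:
`a = [5, 1, 4]` → a = [5, 1, 4]
`b = a` → b = [5, 1, 4] (same object as a)
`a.append(98)` → a = [5, 1, 4, 98] (same object as b); b = [5, 1, 4, 98] (same object as a)
`print(b)` → prints [5, 1, 4, 98]

Answer: [5, 1, 4, 98]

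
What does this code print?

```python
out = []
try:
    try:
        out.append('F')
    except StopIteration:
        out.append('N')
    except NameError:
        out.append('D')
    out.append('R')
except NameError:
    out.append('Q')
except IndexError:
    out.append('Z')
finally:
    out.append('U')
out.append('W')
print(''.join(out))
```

Execution trace: 'F' (inner try body, no exception) → 'R' (try body, no exception) → 'U' (finally) → 'W' (after the try/except). Output: FRUW

Answer: FRUW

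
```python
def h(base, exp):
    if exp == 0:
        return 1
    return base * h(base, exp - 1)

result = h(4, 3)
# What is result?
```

h(4, 3) = 4 * 4 * 4 = 64

Answer: 64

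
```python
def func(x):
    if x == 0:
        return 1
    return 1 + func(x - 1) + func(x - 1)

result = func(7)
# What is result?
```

func(x) = 1 + 2·func(x-1), func(0)=1. Closed form: (1+1)·2^7 - 1 = 255.

Answer: 255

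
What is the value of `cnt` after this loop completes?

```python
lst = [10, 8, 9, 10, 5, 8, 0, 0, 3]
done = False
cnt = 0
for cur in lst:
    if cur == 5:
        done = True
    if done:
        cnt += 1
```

Count elements after first 5 in [10, 8, 9, 10, 5, 8, 0, 0, 3]
`cnt` takes the values: 0 → 1 → 2 → 3 → 4 → 5

Answer: 5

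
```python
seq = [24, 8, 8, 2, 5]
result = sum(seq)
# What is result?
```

Trace:
`seq = [24, 8, 8, 2, 5]` → seq = [24, 8, 8, 2, 5]
`result = sum(seq)` → result = 47
So result = 47

Answer: 47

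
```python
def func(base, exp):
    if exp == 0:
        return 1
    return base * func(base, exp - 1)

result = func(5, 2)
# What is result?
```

func(5, 2) = 5 * 5 = 25

Answer: 25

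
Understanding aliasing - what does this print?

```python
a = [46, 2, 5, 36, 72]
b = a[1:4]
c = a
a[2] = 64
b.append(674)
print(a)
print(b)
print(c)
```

Key concept: slice vs alias.
Step by step:
`a = [46, 2, 5, 36, 72]` → a = [46, 2, 5, 36, 72]
`b = a[1:4]` → b = [2, 5, 36]
`c = a` → c = [46, 2, 5, 36, 72] (same object as a)
`a[2] = 64` → a = [46, 2, 64, 36, 72] (same object as c); c = [46, 2, 64, 36, 72] (same object as a)
`b.append(674)` → b = [2, 5, 36, 674]
`print(a)` → prints [46, 2, 64, 36, 72]
`print(b)` → prints [2, 5, 36, 674]
`print(c)` → prints [46, 2, 64, 36, 72]

Answer:
[46, 2, 64, 36, 72]
[2, 5, 36, 674]
[46, 2, 64, 36, 72]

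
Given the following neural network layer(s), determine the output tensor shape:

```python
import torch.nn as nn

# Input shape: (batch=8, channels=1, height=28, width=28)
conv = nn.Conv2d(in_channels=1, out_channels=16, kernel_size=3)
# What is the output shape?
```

Input: (8, 1, 28, 28) -> Output: (8, 16, 26, 26)

Answer: (8, 16, 26, 26)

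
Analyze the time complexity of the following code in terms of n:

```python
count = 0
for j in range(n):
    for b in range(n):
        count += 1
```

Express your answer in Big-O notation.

Each loop level contributes: n × n. Multiplying the contributions gives O(n^2).

Answer: O(n^2)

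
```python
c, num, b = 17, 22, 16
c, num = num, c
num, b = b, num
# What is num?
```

Trace:
`c, num, b = 17, 22, 16` → c = 17; num = 22; b = 16
`c, num = num, c` → c = 22; num = 17
`num, b = b, num` → num = 16; b = 17
So num = 16

Answer: 16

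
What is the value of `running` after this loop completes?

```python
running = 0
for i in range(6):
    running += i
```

Sum of 0 to 5 = 15
`running` takes the values: 0 → 1 → 3 → 6 → 10 → 15

Answer: 15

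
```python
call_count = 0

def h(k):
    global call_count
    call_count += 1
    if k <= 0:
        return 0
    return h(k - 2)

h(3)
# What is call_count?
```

Linear recursion stepping by 2: 3 calls from k=3 down to ≤0.

Answer: 3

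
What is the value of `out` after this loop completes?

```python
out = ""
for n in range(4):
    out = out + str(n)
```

Concatenate digits 0 to 3
`out` takes the values: "" → "0" → "01" → "012" → "0123"

Answer: "0123"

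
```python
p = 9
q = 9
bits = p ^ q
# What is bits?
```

Trace:
`p = 9` → p = 9
`q = 9` → q = 9
`bits = p ^ q` → bits = 0
So bits = 0

Answer: 0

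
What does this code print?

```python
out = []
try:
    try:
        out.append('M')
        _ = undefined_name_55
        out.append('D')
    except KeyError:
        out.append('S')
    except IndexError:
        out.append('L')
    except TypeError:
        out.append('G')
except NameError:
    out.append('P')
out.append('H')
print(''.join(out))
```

Execution trace: 'M' (try body) → 'P' (outer except NameError) → 'H' (after the try/except). Output: MPH

Answer: MPH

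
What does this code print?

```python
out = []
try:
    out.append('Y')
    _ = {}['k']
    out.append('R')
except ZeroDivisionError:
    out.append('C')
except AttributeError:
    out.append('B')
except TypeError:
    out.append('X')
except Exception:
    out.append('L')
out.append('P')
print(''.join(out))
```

Execution trace: 'Y' (try body) → 'L' (except Exception) → 'P' (after the try/except). Output: YLP

Answer: YLP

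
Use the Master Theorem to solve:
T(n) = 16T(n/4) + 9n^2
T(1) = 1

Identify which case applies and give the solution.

a=16, b=4, f(n)=9n^2. log_4(16) = 2. Since c=2 = 2, Case 2 applies: T(n) = Θ(n^log_b(a) · log n) = O(n^2 log n).

Answer: O(n^2 log n) - Case 2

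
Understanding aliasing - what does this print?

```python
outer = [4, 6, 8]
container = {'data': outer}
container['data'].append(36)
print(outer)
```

Key concept: dict holds reference to list.
Step by step:
`outer = [4, 6, 8]` → outer = [4, 6, 8]
`container = {'data': outer}` → container = {'data': [4, 6, 8]}
`container['data'].append(36)` → outer = [4, 6, 8, 36]; container = {'data': [4, 6, 8, 36]}
`print(outer)` → prints [4, 6, 8, 36]

Answer: [4, 6, 8, 36]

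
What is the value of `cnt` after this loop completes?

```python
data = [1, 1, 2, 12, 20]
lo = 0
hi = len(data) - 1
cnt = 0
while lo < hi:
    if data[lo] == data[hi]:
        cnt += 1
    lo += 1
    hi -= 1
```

Count matching pairs from ends
`cnt` takes the values: 0

Answer: 0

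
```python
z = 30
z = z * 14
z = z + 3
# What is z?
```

Trace:
`z = 30` → z = 30
`z = z * 14` → z = 420
`z = z + 3` → z = 423
So z = 423

Answer: 423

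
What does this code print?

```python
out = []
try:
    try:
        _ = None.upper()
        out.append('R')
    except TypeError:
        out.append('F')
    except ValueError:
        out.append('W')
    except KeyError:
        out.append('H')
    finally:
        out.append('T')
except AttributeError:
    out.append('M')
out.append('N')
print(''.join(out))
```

Execution trace: 'T' (finally) → 'M' (outer except AttributeError) → 'N' (after the try/except). Output: TMN

Answer: TMN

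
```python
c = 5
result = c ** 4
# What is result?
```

Trace:
`c = 5` → c = 5
`result = c ** 4` → result = 625
So result = 625

Answer: 625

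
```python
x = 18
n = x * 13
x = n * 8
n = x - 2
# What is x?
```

Trace:
`x = 18` → x = 18
`n = x * 13` → n = 234
`x = n * 8` → x = 1872
`n = x - 2` → n = 1870
So x = 1872

Answer: 1872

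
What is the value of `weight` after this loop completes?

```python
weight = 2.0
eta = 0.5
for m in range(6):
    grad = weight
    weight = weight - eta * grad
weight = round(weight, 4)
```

Gradient descent: w = 2.0 * (1 - 0.5)^6
`weight` takes the values: 2.0 → 1.0 → 0.5 → 0.25 → 0.125 → 0.0625 → 0.03125 → 0.0312

Answer: 0.0312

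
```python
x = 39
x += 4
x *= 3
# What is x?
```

Trace:
`x = 39` → x = 39
`x += 4` → x = 43
`x *= 3` → x = 129
So x = 129

Answer: 129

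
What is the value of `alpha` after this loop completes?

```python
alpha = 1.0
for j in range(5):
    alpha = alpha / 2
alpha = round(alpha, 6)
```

Halving LR 5 times: 1 / 2^5
`alpha` takes the values: 1.0 → 0.5 → 0.25 → 0.125 → 0.0625 → 0.03125

Answer: 0.03125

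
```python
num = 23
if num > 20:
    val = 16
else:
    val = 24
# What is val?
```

Trace:
`num = 23` → num = 23
`if num > 20: ...` → num > 20 is True → val = 16
So val = 16

Answer: 16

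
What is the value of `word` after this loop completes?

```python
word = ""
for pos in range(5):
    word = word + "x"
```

Repeat 'x' 5 times
`word` takes the values: "" → "x" → "xx" → "xxx" → "xxxx" → "xxxxx"

Answer: "xxxxx"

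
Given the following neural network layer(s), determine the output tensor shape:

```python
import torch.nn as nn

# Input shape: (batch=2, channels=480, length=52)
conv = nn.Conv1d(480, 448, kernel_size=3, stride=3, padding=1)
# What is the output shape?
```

Input: (2, 480, 52) -> Output: (2, 448, 18)

Answer: (2, 448, 18)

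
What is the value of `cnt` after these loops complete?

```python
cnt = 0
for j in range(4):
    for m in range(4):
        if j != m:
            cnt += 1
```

4² - 4 (exclude diagonal)
`cnt` takes the values: 0 → 1 → 2 → 3 → 4 → 5 → 6 → 7 → 8 → 9 → 10 → 11 → 12

Answer: 12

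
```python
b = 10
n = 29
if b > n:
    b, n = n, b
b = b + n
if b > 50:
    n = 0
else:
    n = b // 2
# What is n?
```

Trace:
`b = 10` → b = 10
`n = 29` → n = 29
`if b > n: ...` → b > n is False → no variable changes
`b = b + n` → b = 39
`if b > 50: ...` → b > 50 is False, take else branch → n = 19
So n = 19

Answer: 19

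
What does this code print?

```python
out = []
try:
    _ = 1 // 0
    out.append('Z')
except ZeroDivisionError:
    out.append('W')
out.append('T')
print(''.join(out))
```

Execution trace: 'W' (except ZeroDivisionError) → 'T' (after the try/except). Output: WT

Answer: WT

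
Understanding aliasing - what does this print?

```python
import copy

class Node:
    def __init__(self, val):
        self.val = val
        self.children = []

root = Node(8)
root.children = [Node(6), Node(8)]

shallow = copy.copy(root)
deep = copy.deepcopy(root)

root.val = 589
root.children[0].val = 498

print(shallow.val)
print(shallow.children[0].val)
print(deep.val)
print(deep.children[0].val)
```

Key concept: deep copy with custom objects.
Step by step:
`root = Node(8)` → root = Node(val=8, children=[])
`root.children = [Node(6), Node(8)]` → root = Node(val=8, children=[Node(val=6, children=[]), Node(val=8, children=[])])
`shallow = copy.copy(root)` → shallow = Node(val=8, children=[Node(val=6, children=[]), Node(val=8, children=[])])
`deep = copy.deepcopy(root)` → deep = Node(val=8, children=[Node(val=6, children=[]), Node(val=8, children=[])])
`root.val = 589` → root = Node(val=589, children=[Node(val=6, children=[]), Node(val=8, children=[])])
`root.children[0].val = 498` → root = Node(val=589, children=[Node(val=498, children=[]), Node(val=8, children=[])]); shallow = Node(val=8, children=[Node(val=498, children=[]), Node(val=8, children=[])])
`print(shallow.val)` → prints 8
`print(shallow.children[0].val)` → prints 498
`print(deep.val)` → prints 8
`print(deep.children[0].val)` → prints 6

Answer:
8
498
8
6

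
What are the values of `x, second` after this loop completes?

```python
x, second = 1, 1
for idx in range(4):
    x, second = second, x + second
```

Fibonacci: after 4 iterations
`x, second` takes the values: (1, 1) → (1, 2) → (2, 3) → (3, 5) → (5, 8)

Answer: 5, 8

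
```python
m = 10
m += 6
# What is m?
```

Trace:
`m = 10` → m = 10
`m += 6` → m = 16
So m = 16

Answer: 16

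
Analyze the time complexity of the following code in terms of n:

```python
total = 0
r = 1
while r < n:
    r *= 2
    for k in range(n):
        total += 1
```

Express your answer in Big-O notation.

Each loop level contributes: log n × n. Multiplying the contributions gives O(n log n).

Answer: O(n log n)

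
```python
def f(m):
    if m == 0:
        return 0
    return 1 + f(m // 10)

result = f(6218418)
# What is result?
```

Count of digits of 6218418: 7

Answer: 7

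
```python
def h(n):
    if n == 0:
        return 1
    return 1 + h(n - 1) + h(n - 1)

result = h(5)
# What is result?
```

h(n) = 1 + 2·h(n-1), h(0)=1. Closed form: (1+1)·2^5 - 1 = 63.

Answer: 63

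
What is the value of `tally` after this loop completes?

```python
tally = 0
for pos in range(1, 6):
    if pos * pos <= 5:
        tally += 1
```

Count numbers where pos² ≤ 5
`tally` takes the values: 0 → 1 → 2

Answer: 2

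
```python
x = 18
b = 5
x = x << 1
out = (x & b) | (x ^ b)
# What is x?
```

Trace:
`x = 18` → x = 18
`b = 5` → b = 5
`x = x << 1` → x = 36
`out = (x & b) | (x ^ b)` → out = 37
So x = 36

Answer: 36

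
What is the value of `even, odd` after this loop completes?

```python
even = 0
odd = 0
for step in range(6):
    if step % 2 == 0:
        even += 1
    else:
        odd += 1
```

Count evens and odds in range(6)
`even, odd` takes the values: (0, 0) → (1, 0) → (1, 1) → (2, 1) → (2, 2) → (3, 2) → (3, 3)

Answer: 3, 3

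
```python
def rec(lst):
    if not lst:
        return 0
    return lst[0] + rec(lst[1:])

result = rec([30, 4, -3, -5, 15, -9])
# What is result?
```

30 + 4 + (-3) + (-5) + 15 + (-9) + 0 = 32

Answer: 32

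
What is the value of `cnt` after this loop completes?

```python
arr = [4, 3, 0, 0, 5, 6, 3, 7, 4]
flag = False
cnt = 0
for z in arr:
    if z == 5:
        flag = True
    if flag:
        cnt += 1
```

Count elements after first 5 in [4, 3, 0, 0, 5, 6, 3, 7, 4]
`cnt` takes the values: 0 → 1 → 2 → 3 → 4 → 5

Answer: 5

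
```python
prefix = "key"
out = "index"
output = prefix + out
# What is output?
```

Trace:
`prefix = "key"` → prefix = 'key'
`out = "index"` → out = 'index'
`output = prefix + out` → output = 'keyindex'
So output = 'keyindex'

Answer: 'keyindex'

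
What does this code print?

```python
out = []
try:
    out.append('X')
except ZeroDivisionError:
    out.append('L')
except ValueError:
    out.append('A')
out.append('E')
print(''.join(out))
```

Execution trace: 'X' (try body, no exception) → 'E' (after the try/except). Output: XE

Answer: XE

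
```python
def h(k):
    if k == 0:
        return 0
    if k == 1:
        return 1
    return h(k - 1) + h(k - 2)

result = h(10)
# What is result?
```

Build up from base cases: h(0)=0, h(1)=1, h(2)=1, h(3)=2, h(4)=3, h(5)=5, h(6)=8, ..., h(10)=55

Answer: 55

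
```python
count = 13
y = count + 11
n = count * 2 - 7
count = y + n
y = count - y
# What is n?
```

Trace:
`count = 13` → count = 13
`y = count + 11` → y = 24
`n = count * 2 - 7` → n = 19
`count = y + n` → count = 43
`y = count - y` → y = 19
So n = 19

Answer: 19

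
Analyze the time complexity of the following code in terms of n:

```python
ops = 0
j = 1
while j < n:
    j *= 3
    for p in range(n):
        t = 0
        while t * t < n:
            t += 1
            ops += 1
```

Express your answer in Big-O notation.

Each loop level contributes: log n × n × √n. Multiplying the contributions gives O(n√n log n).

Answer: O(n√n log n)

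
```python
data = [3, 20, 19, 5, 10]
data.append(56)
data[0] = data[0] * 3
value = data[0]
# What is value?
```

Trace:
`data = [3, 20, 19, 5, 10]` → data = [3, 20, 19, 5, 10]
`data.append(56)` → data = [3, 20, 19, 5, 10, 56]
`data[0] = data[0] * 3` → data = [9, 20, 19, 5, 10, 56]
`value = data[0]` → value = 9
So value = 9

Answer: 9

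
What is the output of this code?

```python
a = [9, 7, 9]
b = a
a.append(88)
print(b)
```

Key concept: basic list aliasing.
Step by step:
`a = [9, 7, 9]` → a = [9, 7, 9]
`b = a` → b = [9, 7, 9] (same object as a)
`a.append(88)` → a = [9, 7, 9, 88] (same object as b); b = [9, 7, 9, 88] (same object as a)
`print(b)` → prints [9, 7, 9, 88]

Answer: [9, 7, 9, 88]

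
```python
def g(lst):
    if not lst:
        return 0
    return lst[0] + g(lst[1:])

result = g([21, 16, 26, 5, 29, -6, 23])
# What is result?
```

21 + 16 + 26 + 5 + 29 + (-6) + 23 + 0 = 114

Answer: 114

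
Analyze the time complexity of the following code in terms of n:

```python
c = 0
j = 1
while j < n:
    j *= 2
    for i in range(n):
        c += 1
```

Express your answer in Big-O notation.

Each loop level contributes: log n × n. Multiplying the contributions gives O(n log n).

Answer: O(n log n)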